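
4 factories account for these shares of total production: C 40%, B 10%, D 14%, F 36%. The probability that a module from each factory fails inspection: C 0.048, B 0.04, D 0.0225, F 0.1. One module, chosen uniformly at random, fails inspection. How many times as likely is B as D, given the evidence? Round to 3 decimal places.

1.270

Compute prior × likelihood for every hypothesis:
  C: 0.4 × 0.048 = 0.0192
  B: 0.1 × 0.04 = 0.004
  D: 0.14 × 0.0225 = 0.00315
  F: 0.36 × 0.1 = 0.036
Sum = 0.06235.
The ratio is 0.004 / 0.00315 (the normalizer cancels) = 1.270.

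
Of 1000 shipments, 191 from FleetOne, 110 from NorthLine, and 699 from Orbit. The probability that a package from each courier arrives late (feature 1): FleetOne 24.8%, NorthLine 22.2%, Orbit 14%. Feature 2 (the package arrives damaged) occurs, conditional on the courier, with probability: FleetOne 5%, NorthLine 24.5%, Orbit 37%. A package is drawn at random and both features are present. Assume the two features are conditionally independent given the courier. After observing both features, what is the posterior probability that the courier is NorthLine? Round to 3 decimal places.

0.134

Compute prior × likelihood for every hypothesis:
  FleetOne: 0.191 × 0.248 × 0.05 = 0.0023684
  NorthLine: 0.11 × 0.222 × 0.245 = 0.0059829
  Orbit: 0.699 × 0.14 × 0.37 = 0.0362082
Sum = 0.0445595.
P(NorthLine | evidence) = 0.0059829 / 0.0445595 ≈ 0.134.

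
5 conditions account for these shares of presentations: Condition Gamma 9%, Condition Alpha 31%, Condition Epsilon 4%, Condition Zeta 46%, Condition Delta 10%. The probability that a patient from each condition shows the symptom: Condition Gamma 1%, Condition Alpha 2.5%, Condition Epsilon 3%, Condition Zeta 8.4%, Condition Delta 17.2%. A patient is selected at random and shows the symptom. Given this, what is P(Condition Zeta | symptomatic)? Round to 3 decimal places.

0.588

By Bayes' rule, posterior ∝ prior × likelihood:
  Condition Gamma: 0.09 × 0.01 = 0.0009
  Condition Alpha: 0.31 × 0.025 = 0.00775
  Condition Epsilon: 0.04 × 0.03 = 0.0012
  Condition Zeta: 0.46 × 0.084 = 0.03864
  Condition Delta: 0.1 × 0.172 = 0.0172
Sum = 0.06569.
P(Condition Zeta | evidence) = 0.03864 / 0.06569 ≈ 0.588.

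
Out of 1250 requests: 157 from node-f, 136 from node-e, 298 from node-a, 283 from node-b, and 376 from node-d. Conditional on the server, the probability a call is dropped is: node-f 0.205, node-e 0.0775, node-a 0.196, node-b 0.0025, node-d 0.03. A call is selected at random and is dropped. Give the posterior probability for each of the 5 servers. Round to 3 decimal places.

Compute prior × likelihood for every hypothesis:
  node-f: 0.1256 × 0.205 = 0.025748
  node-e: 0.1088 × 0.0775 = 0.008432
  node-a: 0.2384 × 0.196 = 0.0467264
  node-b: 0.2264 × 0.0025 = 0.000566
  node-d: 0.3008 × 0.03 = 0.009024
Sum = 0.0904964.
P(node-f | dropped) = 0.025748/0.0904964 ≈ 0.285
P(node-e | dropped) = 0.008432/0.0904964 ≈ 0.093
P(node-a | dropped) = 0.0467264/0.0904964 ≈ 0.516
P(node-b | dropped) = 0.000566/0.0904964 ≈ 0.006
P(node-d | dropped) = 0.009024/0.0904964 ≈ 0.100

node-f 0.285, node-e 0.093, node-a 0.516, node-b 0.006, node-d 0.100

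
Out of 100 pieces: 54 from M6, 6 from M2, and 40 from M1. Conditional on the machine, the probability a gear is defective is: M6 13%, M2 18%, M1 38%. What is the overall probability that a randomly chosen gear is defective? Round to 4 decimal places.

Unnormalized posteriors (prior × likelihood):
  M6: 0.54 × 0.13 = 0.0702
  M2: 0.06 × 0.18 = 0.0108
  M1: 0.4 × 0.38 = 0.152
P(defective) = 0.0702 + 0.0108 + 0.152 = 0.233 → 0.2330.

0.2330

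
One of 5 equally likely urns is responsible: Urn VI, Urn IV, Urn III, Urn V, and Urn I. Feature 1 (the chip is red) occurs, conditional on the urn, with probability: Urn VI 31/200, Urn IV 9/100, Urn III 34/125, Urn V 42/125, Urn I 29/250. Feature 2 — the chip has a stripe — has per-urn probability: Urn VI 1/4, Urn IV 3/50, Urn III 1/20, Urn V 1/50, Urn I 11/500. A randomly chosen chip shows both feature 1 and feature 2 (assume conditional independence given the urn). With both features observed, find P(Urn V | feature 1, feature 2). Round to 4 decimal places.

0.1003

With a uniform prior (1/5 each), posterior ∝ likelihood:
  Urn VI: 0.155 × 0.25 = 0.03875
  Urn IV: 0.09 × 0.06 = 0.0054
  Urn III: 0.272 × 0.05 = 0.0136
  Urn V: 0.336 × 0.02 = 0.00672
  Urn I: 0.116 × 0.022 = 0.002552
Total = 0.067022.
P(Urn V | evidence) = 0.00672 / 0.067022 ≈ 0.1003.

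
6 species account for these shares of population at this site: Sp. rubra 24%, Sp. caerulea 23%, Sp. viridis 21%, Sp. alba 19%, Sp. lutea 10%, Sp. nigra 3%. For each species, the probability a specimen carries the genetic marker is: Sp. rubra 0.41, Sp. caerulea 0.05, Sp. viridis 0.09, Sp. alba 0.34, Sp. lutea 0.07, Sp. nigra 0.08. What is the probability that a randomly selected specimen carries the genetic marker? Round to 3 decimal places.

0.203

Prior × likelihood for each hypothesis:
  Sp. rubra: 0.24 × 0.41 = 0.0984
  Sp. caerulea: 0.23 × 0.05 = 0.0115
  Sp. viridis: 0.21 × 0.09 = 0.0189
  Sp. alba: 0.19 × 0.34 = 0.0646
  Sp. lutea: 0.1 × 0.07 = 0.007
  Sp. nigra: 0.03 × 0.08 = 0.0024
P(marker) = 0.0984 + 0.0115 + 0.0189 + 0.0646 + 0.007 + 0.0024 = 0.2028 → 0.203.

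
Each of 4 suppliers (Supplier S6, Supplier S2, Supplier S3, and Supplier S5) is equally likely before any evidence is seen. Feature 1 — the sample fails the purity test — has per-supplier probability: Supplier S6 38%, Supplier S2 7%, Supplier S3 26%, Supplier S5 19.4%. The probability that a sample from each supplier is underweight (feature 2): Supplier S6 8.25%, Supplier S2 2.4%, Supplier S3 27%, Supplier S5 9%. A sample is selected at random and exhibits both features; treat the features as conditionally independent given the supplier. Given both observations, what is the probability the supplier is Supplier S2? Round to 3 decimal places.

Since the prior is uniform, the posterior is proportional to the likelihood:
  Supplier S6: 0.38 × 0.0825 = 0.03135
  Supplier S2: 0.07 × 0.024 = 0.00168
  Supplier S3: 0.26 × 0.27 = 0.0702
  Supplier S5: 0.194 × 0.09 = 0.01746
Total = 0.12069.
P(Supplier S2 | evidence) = 0.00168 / 0.12069 ≈ 0.014.

0.014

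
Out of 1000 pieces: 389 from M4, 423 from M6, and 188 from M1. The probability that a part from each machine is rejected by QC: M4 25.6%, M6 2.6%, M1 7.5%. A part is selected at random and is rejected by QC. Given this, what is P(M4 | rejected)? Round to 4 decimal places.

0.7987

Prior × likelihood for each hypothesis:
  M4: 0.389 × 0.256 = 0.099584
  M6: 0.423 × 0.026 = 0.010998
  M1: 0.188 × 0.075 = 0.0141
Sum = 0.124682.
P(M4 | evidence) = 0.099584 / 0.124682 ≈ 0.7987.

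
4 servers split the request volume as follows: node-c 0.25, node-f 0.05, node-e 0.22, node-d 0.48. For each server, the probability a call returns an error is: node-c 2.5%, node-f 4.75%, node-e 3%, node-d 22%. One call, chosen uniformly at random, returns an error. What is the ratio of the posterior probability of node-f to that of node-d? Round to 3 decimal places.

0.022

Unnormalized posteriors (prior × likelihood):
  node-c: 0.25 × 0.025 = 0.00625
  node-f: 0.05 × 0.0475 = 0.002375
  node-e: 0.22 × 0.03 = 0.0066
  node-d: 0.48 × 0.22 = 0.1056
Total = 0.120825.
The ratio is 0.002375 / 0.1056 (the normalizer cancels) = 0.022.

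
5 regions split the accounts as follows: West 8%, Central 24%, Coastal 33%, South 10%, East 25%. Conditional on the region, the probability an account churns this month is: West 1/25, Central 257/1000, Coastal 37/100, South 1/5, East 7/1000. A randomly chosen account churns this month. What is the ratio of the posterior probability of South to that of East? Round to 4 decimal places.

Compute prior × likelihood for every hypothesis:
  West: 0.08 × 0.04 = 0.0032
  Central: 0.24 × 0.257 = 0.06168
  Coastal: 0.33 × 0.37 = 0.1221
  South: 0.1 × 0.2 = 0.02
  East: 0.25 × 0.007 = 0.00175
Normalizing constant = 0.20873.
The ratio is 0.02 / 0.00175 (the normalizer cancels) = 11.4286.

11.4286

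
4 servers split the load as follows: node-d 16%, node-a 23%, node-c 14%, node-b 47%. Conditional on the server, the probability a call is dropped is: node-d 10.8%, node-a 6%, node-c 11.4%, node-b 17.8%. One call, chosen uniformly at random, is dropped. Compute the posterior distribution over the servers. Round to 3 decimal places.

node-d 0.132, node-a 0.106, node-c 0.122, node-b 0.640

By Bayes' rule, posterior ∝ prior × likelihood:
  node-d: 0.16 × 0.108 = 0.01728
  node-a: 0.23 × 0.06 = 0.0138
  node-c: 0.14 × 0.114 = 0.01596
  node-b: 0.47 × 0.178 = 0.08366
Normalizing constant = 0.1307.
P(node-d | dropped) = 0.01728/0.1307 ≈ 0.132
P(node-a | dropped) = 0.0138/0.1307 ≈ 0.106
P(node-c | dropped) = 0.01596/0.1307 ≈ 0.122
P(node-b | dropped) = 0.08366/0.1307 ≈ 0.640
(Check: 0.132+0.106+0.122+0.640 = 1.000.)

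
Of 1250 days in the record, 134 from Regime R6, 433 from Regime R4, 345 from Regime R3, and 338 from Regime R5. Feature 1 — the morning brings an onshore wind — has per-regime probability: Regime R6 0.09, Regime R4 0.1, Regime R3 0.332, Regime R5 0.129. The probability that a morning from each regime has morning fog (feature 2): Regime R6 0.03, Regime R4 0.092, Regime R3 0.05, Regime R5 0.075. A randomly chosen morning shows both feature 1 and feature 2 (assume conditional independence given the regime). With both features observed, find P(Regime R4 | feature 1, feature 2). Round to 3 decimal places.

Prior × likelihood for each hypothesis:
  Regime R6: 0.1072 × 0.09 × 0.03 = 0.00028944
  Regime R4: 0.3464 × 0.1 × 0.092 = 0.00318688
  Regime R3: 0.276 × 0.332 × 0.05 = 0.0045816
  Regime R5: 0.2704 × 0.129 × 0.075 = 0.00261612
Normalizing constant = 0.01067404.
P(Regime R4 | evidence) = 0.00318688 / 0.01067404 ≈ 0.299.

0.299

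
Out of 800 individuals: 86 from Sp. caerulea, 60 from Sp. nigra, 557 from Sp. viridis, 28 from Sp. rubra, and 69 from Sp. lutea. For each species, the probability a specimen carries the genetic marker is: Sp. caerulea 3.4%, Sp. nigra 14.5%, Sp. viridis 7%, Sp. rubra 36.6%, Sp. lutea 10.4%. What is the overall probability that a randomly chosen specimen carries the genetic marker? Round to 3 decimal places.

0.085

Unnormalized posteriors (prior × likelihood):
  Sp. caerulea: 0.1075 × 0.034 = 0.003655
  Sp. nigra: 0.075 × 0.145 = 0.010875
  Sp. viridis: 0.69625 × 0.07 = 0.0487375
  Sp. rubra: 0.035 × 0.366 = 0.01281
  Sp. lutea: 0.08625 × 0.104 = 0.00897
P(marker) = 0.003655 + 0.010875 + 0.0487375 + 0.01281 + 0.00897 = 0.0850475 → 0.085.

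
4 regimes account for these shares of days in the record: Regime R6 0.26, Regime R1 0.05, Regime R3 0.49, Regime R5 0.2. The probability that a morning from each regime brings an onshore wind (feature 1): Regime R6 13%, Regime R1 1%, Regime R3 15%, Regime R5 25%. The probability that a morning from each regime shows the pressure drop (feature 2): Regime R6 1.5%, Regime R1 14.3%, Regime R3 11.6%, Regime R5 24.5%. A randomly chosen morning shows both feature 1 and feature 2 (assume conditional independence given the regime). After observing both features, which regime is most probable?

Regime R5

Unnormalized posteriors (prior × likelihood):
  Regime R6: 0.26 × 0.13 × 0.015 = 0.000507
  Regime R1: 0.05 × 0.01 × 0.143 = 0.0000715
  Regime R3: 0.49 × 0.15 × 0.116 = 0.008526
  Regime R5: 0.2 × 0.25 × 0.245 = 0.01225
Normalizing constant = 0.0213545.
Largest term belongs to Regime R5, so Regime R5 is most probable.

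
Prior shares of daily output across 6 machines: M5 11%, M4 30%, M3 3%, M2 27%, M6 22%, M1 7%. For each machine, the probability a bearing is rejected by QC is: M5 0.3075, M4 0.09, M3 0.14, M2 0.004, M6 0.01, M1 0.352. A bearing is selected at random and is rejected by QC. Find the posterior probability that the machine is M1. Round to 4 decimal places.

Unnormalized posteriors (prior × likelihood):
  M5: 0.11 × 0.3075 = 0.033825
  M4: 0.3 × 0.09 = 0.027
  M3: 0.03 × 0.14 = 0.0042
  M2: 0.27 × 0.004 = 0.00108
  M6: 0.22 × 0.01 = 0.0022
  M1: 0.07 × 0.352 = 0.02464
Sum = 0.092945.
P(M1 | evidence) = 0.02464 / 0.092945 ≈ 0.2651.

0.2651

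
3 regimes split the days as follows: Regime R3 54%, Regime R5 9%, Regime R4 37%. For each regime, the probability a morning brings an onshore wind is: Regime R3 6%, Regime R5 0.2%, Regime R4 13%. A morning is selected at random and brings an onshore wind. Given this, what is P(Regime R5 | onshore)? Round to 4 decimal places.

By Bayes' rule, posterior ∝ prior × likelihood:
  Regime R3: 0.54 × 0.06 = 0.0324
  Regime R5: 0.09 × 0.002 = 0.00018
  Regime R4: 0.37 × 0.13 = 0.0481
Total = 0.08068.
P(Regime R5 | evidence) = 0.00018 / 0.08068 ≈ 0.0022.

0.0022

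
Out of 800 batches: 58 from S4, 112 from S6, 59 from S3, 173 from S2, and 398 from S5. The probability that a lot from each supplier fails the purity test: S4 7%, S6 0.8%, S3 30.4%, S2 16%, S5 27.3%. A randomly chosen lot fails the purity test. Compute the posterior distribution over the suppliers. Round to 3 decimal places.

Unnormalized posteriors (prior × likelihood):
  S4: 0.0725 × 0.07 = 0.005075
  S6: 0.14 × 0.008 = 0.00112
  S3: 0.07375 × 0.304 = 0.02242
  S2: 0.21625 × 0.16 = 0.0346
  S5: 0.4975 × 0.273 = 0.1358175
Total = 0.1990325.
P(S4 | off-spec) = 0.005075/0.1990325 ≈ 0.025
P(S6 | off-spec) = 0.00112/0.1990325 ≈ 0.006
P(S3 | off-spec) = 0.02242/0.1990325 ≈ 0.113
P(S2 | off-spec) = 0.0346/0.1990325 ≈ 0.174
P(S5 | off-spec) = 0.1358175/0.1990325 ≈ 0.682

S4 0.025, S6 0.006, S3 0.113, S2 0.174, S5 0.682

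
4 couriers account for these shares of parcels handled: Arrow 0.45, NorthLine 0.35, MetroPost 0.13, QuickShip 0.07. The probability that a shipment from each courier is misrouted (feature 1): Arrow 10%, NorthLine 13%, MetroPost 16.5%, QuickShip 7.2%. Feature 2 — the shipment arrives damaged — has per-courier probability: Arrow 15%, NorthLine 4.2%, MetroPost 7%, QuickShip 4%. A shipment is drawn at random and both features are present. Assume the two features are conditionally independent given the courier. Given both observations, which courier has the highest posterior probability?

Unnormalized posteriors (prior × likelihood):
  Arrow: 0.45 × 0.1 × 0.15 = 0.00675
  NorthLine: 0.35 × 0.13 × 0.042 = 0.001911
  MetroPost: 0.13 × 0.165 × 0.07 = 0.0015015
  QuickShip: 0.07 × 0.072 × 0.04 = 0.0002016
Total = 0.0103641.
Largest term belongs to Arrow, so Arrow is most probable.

Arrow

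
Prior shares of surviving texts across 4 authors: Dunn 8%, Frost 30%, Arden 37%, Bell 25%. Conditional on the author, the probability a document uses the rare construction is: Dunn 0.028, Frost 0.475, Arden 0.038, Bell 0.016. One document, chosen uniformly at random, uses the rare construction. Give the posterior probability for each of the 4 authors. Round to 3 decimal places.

Unnormalized posteriors (prior × likelihood):
  Dunn: 0.08 × 0.028 = 0.00224
  Frost: 0.3 × 0.475 = 0.1425
  Arden: 0.37 × 0.038 = 0.01406
  Bell: 0.25 × 0.016 = 0.004
Total = 0.1628.
P(Dunn | rare-form) = 0.00224/0.1628 ≈ 0.014
P(Frost | rare-form) = 0.1425/0.1628 ≈ 0.875
P(Arden | rare-form) = 0.01406/0.1628 ≈ 0.086
P(Bell | rare-form) = 0.004/0.1628 ≈ 0.025

Dunn 0.014, Frost 0.875, Arden 0.086, Bell 0.025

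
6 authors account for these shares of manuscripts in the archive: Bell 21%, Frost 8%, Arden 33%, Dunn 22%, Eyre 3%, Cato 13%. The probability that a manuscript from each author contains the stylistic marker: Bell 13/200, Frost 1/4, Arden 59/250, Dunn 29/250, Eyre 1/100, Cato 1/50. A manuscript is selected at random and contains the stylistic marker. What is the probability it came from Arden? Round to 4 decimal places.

Unnormalized posteriors (prior × likelihood):
  Bell: 0.21 × 0.065 = 0.01365
  Frost: 0.08 × 0.25 = 0.02
  Arden: 0.33 × 0.236 = 0.07788
  Dunn: 0.22 × 0.116 = 0.02552
  Eyre: 0.03 × 0.01 = 0.0003
  Cato: 0.13 × 0.02 = 0.0026
Total = 0.13995.
P(Arden | evidence) = 0.07788 / 0.13995 ≈ 0.5565.

0.5565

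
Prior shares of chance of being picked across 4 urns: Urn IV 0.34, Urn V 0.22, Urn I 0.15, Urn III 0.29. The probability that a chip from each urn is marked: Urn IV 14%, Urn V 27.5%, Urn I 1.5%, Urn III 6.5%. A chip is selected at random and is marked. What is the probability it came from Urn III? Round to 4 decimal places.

0.1459

By Bayes' rule, posterior ∝ prior × likelihood:
  Urn IV: 0.34 × 0.14 = 0.0476
  Urn V: 0.22 × 0.275 = 0.0605
  Urn I: 0.15 × 0.015 = 0.00225
  Urn III: 0.29 × 0.065 = 0.01885
Normalizing constant = 0.1292.
P(Urn III | evidence) = 0.01885 / 0.1292 ≈ 0.1459.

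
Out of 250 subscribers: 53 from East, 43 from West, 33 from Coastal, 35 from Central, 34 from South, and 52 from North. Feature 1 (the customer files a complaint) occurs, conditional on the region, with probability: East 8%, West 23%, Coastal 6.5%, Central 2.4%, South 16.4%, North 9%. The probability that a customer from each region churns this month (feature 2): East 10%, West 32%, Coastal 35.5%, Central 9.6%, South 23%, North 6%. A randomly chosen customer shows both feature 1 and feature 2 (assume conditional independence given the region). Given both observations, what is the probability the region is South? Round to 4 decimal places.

Compute prior × likelihood for every hypothesis:
  East: 0.212 × 0.08 × 0.1 = 0.001696
  West: 0.172 × 0.23 × 0.32 = 0.0126592
  Coastal: 0.132 × 0.065 × 0.355 = 0.0030459
  Central: 0.14 × 0.024 × 0.096 = 0.00032256
  South: 0.136 × 0.164 × 0.23 = 0.00512992
  North: 0.208 × 0.09 × 0.06 = 0.0011232
Sum = 0.02397678.
P(South | evidence) = 0.00512992 / 0.02397678 ≈ 0.2140.

0.2140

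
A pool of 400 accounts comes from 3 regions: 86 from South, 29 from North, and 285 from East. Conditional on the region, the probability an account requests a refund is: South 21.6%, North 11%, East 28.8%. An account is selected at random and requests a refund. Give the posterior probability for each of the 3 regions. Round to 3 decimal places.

South 0.179, North 0.031, East 0.790

Compute prior × likelihood for every hypothesis:
  South: 0.215 × 0.216 = 0.04644
  North: 0.0725 × 0.11 = 0.007975
  East: 0.7125 × 0.288 = 0.2052
Total = 0.259615.
P(South | refund) = 0.04644/0.259615 ≈ 0.179
P(North | refund) = 0.007975/0.259615 ≈ 0.031
P(East | refund) = 0.2052/0.259615 ≈ 0.790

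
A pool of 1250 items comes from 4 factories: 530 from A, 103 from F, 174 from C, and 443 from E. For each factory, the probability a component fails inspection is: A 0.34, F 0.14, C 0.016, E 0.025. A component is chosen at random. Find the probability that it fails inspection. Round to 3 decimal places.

0.167

Prior × likelihood for each hypothesis:
  A: 0.424 × 0.34 = 0.14416
  F: 0.0824 × 0.14 = 0.011536
  C: 0.1392 × 0.016 = 0.0022272
  E: 0.3544 × 0.025 = 0.00886
P(nonconforming) = 0.14416 + 0.011536 + 0.0022272 + 0.00886 = 0.1667832 → 0.167.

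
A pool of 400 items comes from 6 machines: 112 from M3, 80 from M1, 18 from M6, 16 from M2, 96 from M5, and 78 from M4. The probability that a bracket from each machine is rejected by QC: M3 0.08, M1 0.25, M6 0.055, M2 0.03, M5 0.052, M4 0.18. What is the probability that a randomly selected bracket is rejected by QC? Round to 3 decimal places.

0.124

Compute prior × likelihood for every hypothesis:
  M3: 0.28 × 0.08 = 0.0224
  M1: 0.2 × 0.25 = 0.05
  M6: 0.045 × 0.055 = 0.002475
  M2: 0.04 × 0.03 = 0.0012
  M5: 0.24 × 0.052 = 0.01248
  M4: 0.195 × 0.18 = 0.0351
P(rejected) = 0.0224 + 0.05 + 0.002475 + 0.0012 + 0.01248 + 0.0351 = 0.123655 → 0.124.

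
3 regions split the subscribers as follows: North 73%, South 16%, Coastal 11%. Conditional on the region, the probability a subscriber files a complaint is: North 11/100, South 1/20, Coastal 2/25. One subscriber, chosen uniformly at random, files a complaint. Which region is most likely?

Prior × likelihood for each hypothesis:
  North: 0.73 × 0.11 = 0.0803
  South: 0.16 × 0.05 = 0.008
  Coastal: 0.11 × 0.08 = 0.0088
Total = 0.0971.
Largest term belongs to North, so North is most probable.

North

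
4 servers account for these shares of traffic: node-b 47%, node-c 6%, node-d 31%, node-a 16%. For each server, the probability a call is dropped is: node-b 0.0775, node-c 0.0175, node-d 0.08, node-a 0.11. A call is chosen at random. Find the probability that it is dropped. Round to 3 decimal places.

Prior × likelihood for each hypothesis:
  node-b: 0.47 × 0.0775 = 0.036425
  node-c: 0.06 × 0.0175 = 0.00105
  node-d: 0.31 × 0.08 = 0.0248
  node-a: 0.16 × 0.11 = 0.0176
P(dropped) = 0.036425 + 0.00105 + 0.0248 + 0.0176 = 0.079875 → 0.080.

0.080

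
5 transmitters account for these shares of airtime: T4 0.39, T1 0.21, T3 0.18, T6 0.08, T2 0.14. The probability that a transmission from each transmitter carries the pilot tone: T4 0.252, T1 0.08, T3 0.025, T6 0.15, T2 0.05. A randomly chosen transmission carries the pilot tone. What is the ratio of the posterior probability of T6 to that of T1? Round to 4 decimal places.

0.7143

Compute prior × likelihood for every hypothesis:
  T4: 0.39 × 0.252 = 0.09828
  T1: 0.21 × 0.08 = 0.0168
  T3: 0.18 × 0.025 = 0.0045
  T6: 0.08 × 0.15 = 0.012
  T2: 0.14 × 0.05 = 0.007
Sum = 0.13858.
The ratio is 0.012 / 0.0168 (the normalizer cancels) = 0.7143.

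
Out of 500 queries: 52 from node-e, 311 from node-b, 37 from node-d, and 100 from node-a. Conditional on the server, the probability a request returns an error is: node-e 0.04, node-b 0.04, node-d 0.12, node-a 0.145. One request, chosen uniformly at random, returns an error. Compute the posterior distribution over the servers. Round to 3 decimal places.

node-e 0.062, node-b 0.372, node-d 0.133, node-a 0.433

Prior × likelihood for each hypothesis:
  node-e: 0.104 × 0.04 = 0.00416
  node-b: 0.622 × 0.04 = 0.02488
  node-d: 0.074 × 0.12 = 0.00888
  node-a: 0.2 × 0.145 = 0.029
Normalizing constant = 0.06692.
P(node-e | error) = 0.00416/0.06692 ≈ 0.062
P(node-b | error) = 0.02488/0.06692 ≈ 0.372
P(node-d | error) = 0.00888/0.06692 ≈ 0.133
P(node-a | error) = 0.029/0.06692 ≈ 0.433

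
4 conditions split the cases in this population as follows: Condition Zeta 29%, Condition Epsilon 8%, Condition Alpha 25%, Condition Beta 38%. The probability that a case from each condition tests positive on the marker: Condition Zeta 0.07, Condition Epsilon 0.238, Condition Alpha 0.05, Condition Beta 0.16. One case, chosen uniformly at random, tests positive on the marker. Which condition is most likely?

Condition Beta

Prior × likelihood for each hypothesis:
  Condition Zeta: 0.29 × 0.07 = 0.0203
  Condition Epsilon: 0.08 × 0.238 = 0.01904
  Condition Alpha: 0.25 × 0.05 = 0.0125
  Condition Beta: 0.38 × 0.16 = 0.0608
Total = 0.11264.
Largest term belongs to Condition Beta, so Condition Beta is most probable.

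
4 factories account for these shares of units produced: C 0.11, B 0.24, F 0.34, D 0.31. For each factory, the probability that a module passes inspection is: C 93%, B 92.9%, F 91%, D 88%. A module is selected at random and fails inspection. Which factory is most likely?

Taking complements, P(nonconforming | each) = C 0.07, B 0.071, F 0.09, D 0.12.
By Bayes' rule, posterior ∝ prior × likelihood:
  C: 0.11 × 0.07 = 0.0077
  B: 0.24 × 0.071 = 0.01704
  F: 0.34 × 0.09 = 0.0306
  D: 0.31 × 0.12 = 0.0372
Normalizing constant = 0.09254.
Largest term belongs to D, so D is most probable.

D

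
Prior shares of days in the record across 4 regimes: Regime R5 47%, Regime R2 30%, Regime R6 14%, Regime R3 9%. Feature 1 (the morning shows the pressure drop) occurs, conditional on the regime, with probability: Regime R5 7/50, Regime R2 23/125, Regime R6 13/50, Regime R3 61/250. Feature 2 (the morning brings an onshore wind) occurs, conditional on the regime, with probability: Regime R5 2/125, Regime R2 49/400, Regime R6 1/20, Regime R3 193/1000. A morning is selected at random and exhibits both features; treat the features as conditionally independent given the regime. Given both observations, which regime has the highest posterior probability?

Prior × likelihood for each hypothesis:
  Regime R5: 0.47 × 0.14 × 0.016 = 0.0010528
  Regime R2: 0.3 × 0.184 × 0.1225 = 0.006762
  Regime R6: 0.14 × 0.26 × 0.05 = 0.00182
  Regime R3: 0.09 × 0.244 × 0.193 = 0.00423828
Normalizing constant = 0.01387308.
Largest term belongs to Regime R2, so Regime R2 is most probable.

Regime R2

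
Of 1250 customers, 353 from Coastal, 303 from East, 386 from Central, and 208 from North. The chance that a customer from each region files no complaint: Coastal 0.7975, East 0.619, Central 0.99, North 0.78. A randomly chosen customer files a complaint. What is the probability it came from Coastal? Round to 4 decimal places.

Taking complements, P(complaint | each) = Coastal 0.2025, East 0.381, Central 0.01, North 0.22.
Compute prior × likelihood for every hypothesis:
  Coastal: 0.2824 × 0.2025 = 0.057186
  East: 0.2424 × 0.381 = 0.0923544
  Central: 0.3088 × 0.01 = 0.003088
  North: 0.1664 × 0.22 = 0.036608
Total = 0.1892364.
P(Coastal | evidence) = 0.057186 / 0.1892364 ≈ 0.3022.

0.3022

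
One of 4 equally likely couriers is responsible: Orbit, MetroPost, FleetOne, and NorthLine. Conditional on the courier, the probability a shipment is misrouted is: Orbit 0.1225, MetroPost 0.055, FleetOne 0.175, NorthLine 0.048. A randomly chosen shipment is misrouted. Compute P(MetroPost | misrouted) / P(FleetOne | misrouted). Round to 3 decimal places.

Since the prior is uniform, the posterior is proportional to the likelihood:
  Orbit: 0.1225
  MetroPost: 0.055
  FleetOne: 0.175
  NorthLine: 0.048
Normalizing constant = 0.4005.
The ratio is 0.055 / 0.175 (the normalizer cancels) = 0.314.

0.314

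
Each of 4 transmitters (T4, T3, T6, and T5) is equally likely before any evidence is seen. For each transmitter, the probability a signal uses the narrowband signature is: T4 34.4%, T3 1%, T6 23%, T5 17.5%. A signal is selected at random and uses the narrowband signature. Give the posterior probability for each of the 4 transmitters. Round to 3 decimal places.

T4 0.453, T3 0.013, T6 0.303, T5 0.231

With a uniform prior (1/4 each), posterior ∝ likelihood:
  T4: 0.344
  T3: 0.01
  T6: 0.23
  T5: 0.175
Sum = 0.759.
P(T4 | narrowband) = 0.344/0.759 ≈ 0.453
P(T3 | narrowband) = 0.01/0.759 ≈ 0.013
P(T6 | narrowband) = 0.23/0.759 ≈ 0.303
P(T5 | narrowband) = 0.175/0.759 ≈ 0.231
(Check: 0.453+0.013+0.303+0.231 = 1.000.)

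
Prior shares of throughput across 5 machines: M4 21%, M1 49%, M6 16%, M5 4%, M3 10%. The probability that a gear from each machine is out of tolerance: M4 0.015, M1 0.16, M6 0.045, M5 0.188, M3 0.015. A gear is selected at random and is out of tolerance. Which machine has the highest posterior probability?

M1

Prior × likelihood for each hypothesis:
  M4: 0.21 × 0.015 = 0.00315
  M1: 0.49 × 0.16 = 0.0784
  M6: 0.16 × 0.045 = 0.0072
  M5: 0.04 × 0.188 = 0.00752
  M3: 0.1 × 0.015 = 0.0015
Total = 0.09777.
Largest term belongs to M1, so M1 is most probable.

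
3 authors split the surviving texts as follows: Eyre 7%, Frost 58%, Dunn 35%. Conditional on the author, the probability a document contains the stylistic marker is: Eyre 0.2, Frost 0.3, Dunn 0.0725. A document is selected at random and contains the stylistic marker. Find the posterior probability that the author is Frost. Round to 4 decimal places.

0.8155

By Bayes' rule, posterior ∝ prior × likelihood:
  Eyre: 0.07 × 0.2 = 0.014
  Frost: 0.58 × 0.3 = 0.174
  Dunn: 0.35 × 0.0725 = 0.025375
Normalizing constant = 0.213375.
P(Frost | evidence) = 0.174 / 0.213375 ≈ 0.8155.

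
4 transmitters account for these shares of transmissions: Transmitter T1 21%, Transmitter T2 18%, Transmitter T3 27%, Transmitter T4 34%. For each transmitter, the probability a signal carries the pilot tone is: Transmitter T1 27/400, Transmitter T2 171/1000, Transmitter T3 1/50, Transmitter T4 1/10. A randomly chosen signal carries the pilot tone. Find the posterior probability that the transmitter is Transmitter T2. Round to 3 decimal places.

Unnormalized posteriors (prior × likelihood):
  Transmitter T1: 0.21 × 0.0675 = 0.014175
  Transmitter T2: 0.18 × 0.171 = 0.03078
  Transmitter T3: 0.27 × 0.02 = 0.0054
  Transmitter T4: 0.34 × 0.1 = 0.034
Total = 0.084355.
P(Transmitter T2 | evidence) = 0.03078 / 0.084355 ≈ 0.365.

0.365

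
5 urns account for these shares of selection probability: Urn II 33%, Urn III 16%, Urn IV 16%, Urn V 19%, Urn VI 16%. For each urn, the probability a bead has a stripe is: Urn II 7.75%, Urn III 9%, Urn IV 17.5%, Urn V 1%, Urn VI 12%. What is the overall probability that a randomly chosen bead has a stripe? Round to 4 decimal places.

0.0891

Unnormalized posteriors (prior × likelihood):
  Urn II: 0.33 × 0.0775 = 0.025575
  Urn III: 0.16 × 0.09 = 0.0144
  Urn IV: 0.16 × 0.175 = 0.028
  Urn V: 0.19 × 0.01 = 0.0019
  Urn VI: 0.16 × 0.12 = 0.0192
P(striped) = 0.025575 + 0.0144 + 0.028 + 0.0019 + 0.0192 = 0.089075 → 0.0891.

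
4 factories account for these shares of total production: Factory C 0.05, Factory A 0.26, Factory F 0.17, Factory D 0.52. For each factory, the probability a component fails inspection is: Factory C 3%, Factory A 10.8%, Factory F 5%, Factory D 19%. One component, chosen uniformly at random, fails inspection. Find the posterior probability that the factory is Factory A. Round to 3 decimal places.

Compute prior × likelihood for every hypothesis:
  Factory C: 0.05 × 0.03 = 0.0015
  Factory A: 0.26 × 0.108 = 0.02808
  Factory F: 0.17 × 0.05 = 0.0085
  Factory D: 0.52 × 0.19 = 0.0988
Total = 0.13688.
P(Factory A | evidence) = 0.02808 / 0.13688 ≈ 0.205.

0.205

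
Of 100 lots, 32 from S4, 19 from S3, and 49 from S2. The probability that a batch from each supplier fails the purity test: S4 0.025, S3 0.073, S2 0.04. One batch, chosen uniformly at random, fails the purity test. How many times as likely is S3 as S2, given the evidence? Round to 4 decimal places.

By Bayes' rule, posterior ∝ prior × likelihood:
  S4: 0.32 × 0.025 = 0.008
  S3: 0.19 × 0.073 = 0.01387
  S2: 0.49 × 0.04 = 0.0196
Normalizing constant = 0.04147.
The ratio is 0.01387 / 0.0196 (the normalizer cancels) = 0.7077.

0.7077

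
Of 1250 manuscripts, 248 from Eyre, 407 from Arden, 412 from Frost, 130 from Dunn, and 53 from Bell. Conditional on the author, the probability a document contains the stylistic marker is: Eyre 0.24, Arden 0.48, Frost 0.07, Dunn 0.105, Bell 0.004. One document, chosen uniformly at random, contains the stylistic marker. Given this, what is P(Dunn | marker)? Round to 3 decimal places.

0.046

Compute prior × likelihood for every hypothesis:
  Eyre: 0.1984 × 0.24 = 0.047616
  Arden: 0.3256 × 0.48 = 0.156288
  Frost: 0.3296 × 0.07 = 0.023072
  Dunn: 0.104 × 0.105 = 0.01092
  Bell: 0.0424 × 0.004 = 0.0001696
Normalizing constant = 0.2380656.
P(Dunn | evidence) = 0.01092 / 0.2380656 ≈ 0.046.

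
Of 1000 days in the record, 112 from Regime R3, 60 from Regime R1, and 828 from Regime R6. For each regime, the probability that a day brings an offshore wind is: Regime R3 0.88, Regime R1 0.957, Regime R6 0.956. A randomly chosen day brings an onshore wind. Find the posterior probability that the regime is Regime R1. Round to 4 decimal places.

Taking complements, P(onshore | each) = Regime R3 0.12, Regime R1 0.043, Regime R6 0.044.
Prior × likelihood for each hypothesis:
  Regime R3: 0.112 × 0.12 = 0.01344
  Regime R1: 0.06 × 0.043 = 0.00258
  Regime R6: 0.828 × 0.044 = 0.036432
Sum = 0.052452.
P(Regime R1 | evidence) = 0.00258 / 0.052452 ≈ 0.0492.

0.0492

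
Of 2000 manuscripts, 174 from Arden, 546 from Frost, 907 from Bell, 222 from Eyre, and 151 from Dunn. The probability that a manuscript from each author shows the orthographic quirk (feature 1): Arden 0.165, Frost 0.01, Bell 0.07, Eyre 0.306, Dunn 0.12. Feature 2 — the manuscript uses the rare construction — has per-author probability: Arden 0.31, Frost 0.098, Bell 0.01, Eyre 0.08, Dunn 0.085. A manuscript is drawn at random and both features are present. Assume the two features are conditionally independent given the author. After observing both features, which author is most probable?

Unnormalized posteriors (prior × likelihood):
  Arden: 0.087 × 0.165 × 0.31 = 0.00445005
  Frost: 0.273 × 0.01 × 0.098 = 0.00026754
  Bell: 0.4535 × 0.07 × 0.01 = 0.00031745
  Eyre: 0.111 × 0.306 × 0.08 = 0.00271728
  Dunn: 0.0755 × 0.12 × 0.085 = 0.0007701
Total = 0.00852242.
Largest term belongs to Arden, so Arden is most probable.

Arden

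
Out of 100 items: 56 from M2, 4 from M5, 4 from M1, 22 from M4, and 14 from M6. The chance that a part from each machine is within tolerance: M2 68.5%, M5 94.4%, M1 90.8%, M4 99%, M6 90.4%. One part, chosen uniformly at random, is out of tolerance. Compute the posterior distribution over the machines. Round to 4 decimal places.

Taking complements, P(oversize | each) = M2 0.315, M5 0.056, M1 0.092, M4 0.01, M6 0.096.
Compute prior × likelihood for every hypothesis:
  M2: 0.56 × 0.315 = 0.1764
  M5: 0.04 × 0.056 = 0.00224
  M1: 0.04 × 0.092 = 0.00368
  M4: 0.22 × 0.01 = 0.0022
  M6: 0.14 × 0.096 = 0.01344
Normalizing constant = 0.19796.
P(M2 | oversize) = 0.1764/0.19796 ≈ 0.8911
P(M5 | oversize) = 0.00224/0.19796 ≈ 0.0113
P(M1 | oversize) = 0.00368/0.19796 ≈ 0.0186
P(M4 | oversize) = 0.0022/0.19796 ≈ 0.0111
P(M6 | oversize) = 0.01344/0.19796 ≈ 0.0679
(Check: 0.8911+0.0113+0.0186+0.0111+0.0679 = 1.0000.)

M2 0.8911, M5 0.0113, M1 0.0186, M4 0.0111, M6 0.0679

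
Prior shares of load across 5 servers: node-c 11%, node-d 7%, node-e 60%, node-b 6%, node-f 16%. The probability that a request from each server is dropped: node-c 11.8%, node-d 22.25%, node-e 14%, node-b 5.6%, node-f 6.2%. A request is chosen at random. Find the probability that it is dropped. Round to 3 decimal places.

0.126

Prior × likelihood for each hypothesis:
  node-c: 0.11 × 0.118 = 0.01298
  node-d: 0.07 × 0.2225 = 0.015575
  node-e: 0.6 × 0.14 = 0.084
  node-b: 0.06 × 0.056 = 0.00336
  node-f: 0.16 × 0.062 = 0.00992
P(dropped) = 0.01298 + 0.015575 + 0.084 + 0.00336 + 0.00992 = 0.125835 → 0.126.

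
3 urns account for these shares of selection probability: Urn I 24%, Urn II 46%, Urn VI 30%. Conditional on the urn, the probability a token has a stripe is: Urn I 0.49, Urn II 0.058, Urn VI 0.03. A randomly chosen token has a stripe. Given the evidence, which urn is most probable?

Urn I

Compute prior × likelihood for every hypothesis:
  Urn I: 0.24 × 0.49 = 0.1176
  Urn II: 0.46 × 0.058 = 0.02668
  Urn VI: 0.3 × 0.03 = 0.009
Sum = 0.15328.
Largest term belongs to Urn I, so Urn I is most probable.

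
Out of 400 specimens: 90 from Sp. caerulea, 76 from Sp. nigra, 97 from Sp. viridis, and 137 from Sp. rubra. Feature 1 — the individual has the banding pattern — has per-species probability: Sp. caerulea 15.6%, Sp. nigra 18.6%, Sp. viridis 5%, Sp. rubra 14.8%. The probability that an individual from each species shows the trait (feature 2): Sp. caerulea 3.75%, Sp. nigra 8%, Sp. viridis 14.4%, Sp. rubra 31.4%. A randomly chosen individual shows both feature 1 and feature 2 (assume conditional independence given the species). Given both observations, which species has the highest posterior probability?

Compute prior × likelihood for every hypothesis:
  Sp. caerulea: 0.225 × 0.156 × 0.0375 = 0.00131625
  Sp. nigra: 0.19 × 0.186 × 0.08 = 0.0028272
  Sp. viridis: 0.2425 × 0.05 × 0.144 = 0.001746
  Sp. rubra: 0.3425 × 0.148 × 0.314 = 0.01591666
Total = 0.02180611.
Largest term belongs to Sp. rubra, so Sp. rubra is most probable.

Sp. rubra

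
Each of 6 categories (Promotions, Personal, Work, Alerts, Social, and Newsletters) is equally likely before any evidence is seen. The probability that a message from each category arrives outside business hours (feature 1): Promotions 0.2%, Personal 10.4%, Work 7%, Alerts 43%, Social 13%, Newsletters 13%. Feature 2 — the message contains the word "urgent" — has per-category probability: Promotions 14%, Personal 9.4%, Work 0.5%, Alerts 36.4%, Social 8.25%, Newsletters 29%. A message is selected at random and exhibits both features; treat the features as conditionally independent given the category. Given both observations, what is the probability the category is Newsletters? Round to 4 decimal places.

Since the prior is uniform, the posterior is proportional to the likelihood:
  Promotions: 0.002 × 0.14 = 0.00028
  Personal: 0.104 × 0.094 = 0.009776
  Work: 0.07 × 0.005 = 0.00035
  Alerts: 0.43 × 0.364 = 0.15652
  Social: 0.13 × 0.0825 = 0.010725
  Newsletters: 0.13 × 0.29 = 0.0377
Normalizing constant = 0.215351.
P(Newsletters | evidence) = 0.0377 / 0.215351 ≈ 0.1751.

0.1751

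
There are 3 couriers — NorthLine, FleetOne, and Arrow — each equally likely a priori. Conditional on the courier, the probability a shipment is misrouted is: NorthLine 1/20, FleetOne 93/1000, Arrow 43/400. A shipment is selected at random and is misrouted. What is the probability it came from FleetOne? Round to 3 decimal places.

0.371

Since the prior is uniform, the posterior is proportional to the likelihood:
  NorthLine: 0.05
  FleetOne: 0.093
  Arrow: 0.1075
Sum = 0.2505.
P(FleetOne | evidence) = 0.093 / 0.2505 ≈ 0.371.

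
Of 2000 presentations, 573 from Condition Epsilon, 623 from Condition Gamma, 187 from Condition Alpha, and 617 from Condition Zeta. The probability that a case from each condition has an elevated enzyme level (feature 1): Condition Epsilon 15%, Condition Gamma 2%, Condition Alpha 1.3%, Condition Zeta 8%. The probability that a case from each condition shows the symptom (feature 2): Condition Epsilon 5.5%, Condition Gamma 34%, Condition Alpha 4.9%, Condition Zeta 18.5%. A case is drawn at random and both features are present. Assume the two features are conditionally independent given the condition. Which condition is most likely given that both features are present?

Condition Zeta

Prior × likelihood for each hypothesis:
  Condition Epsilon: 0.2865 × 0.15 × 0.055 = 0.002363625
  Condition Gamma: 0.3115 × 0.02 × 0.34 = 0.0021182
  Condition Alpha: 0.0935 × 0.013 × 0.049 = 0.0000595595
  Condition Zeta: 0.3085 × 0.08 × 0.185 = 0.0045658
Sum = 0.0091071845.
Largest term belongs to Condition Zeta, so Condition Zeta is most probable.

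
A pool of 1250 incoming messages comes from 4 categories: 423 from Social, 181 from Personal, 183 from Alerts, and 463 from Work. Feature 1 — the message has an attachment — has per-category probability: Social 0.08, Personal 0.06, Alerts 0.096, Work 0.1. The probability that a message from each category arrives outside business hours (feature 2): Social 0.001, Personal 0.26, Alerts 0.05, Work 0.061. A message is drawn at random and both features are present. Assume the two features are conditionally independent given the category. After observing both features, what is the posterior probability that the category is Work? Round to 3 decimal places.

0.431

Unnormalized posteriors (prior × likelihood):
  Social: 0.3384 × 0.08 × 0.001 = 0.000027072
  Personal: 0.1448 × 0.06 × 0.26 = 0.00225888
  Alerts: 0.1464 × 0.096 × 0.05 = 0.00070272
  Work: 0.3704 × 0.1 × 0.061 = 0.00225944
Normalizing constant = 0.005248112.
P(Work | evidence) = 0.00225944 / 0.005248112 ≈ 0.431.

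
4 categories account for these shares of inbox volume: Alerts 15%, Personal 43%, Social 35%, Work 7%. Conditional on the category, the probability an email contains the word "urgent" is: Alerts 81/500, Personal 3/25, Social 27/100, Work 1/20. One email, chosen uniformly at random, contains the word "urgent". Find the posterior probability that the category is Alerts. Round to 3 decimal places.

Compute prior × likelihood for every hypothesis:
  Alerts: 0.15 × 0.162 = 0.0243
  Personal: 0.43 × 0.12 = 0.0516
  Social: 0.35 × 0.27 = 0.0945
  Work: 0.07 × 0.05 = 0.0035
Total = 0.1739.
P(Alerts | evidence) = 0.0243 / 0.1739 ≈ 0.140.

0.140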